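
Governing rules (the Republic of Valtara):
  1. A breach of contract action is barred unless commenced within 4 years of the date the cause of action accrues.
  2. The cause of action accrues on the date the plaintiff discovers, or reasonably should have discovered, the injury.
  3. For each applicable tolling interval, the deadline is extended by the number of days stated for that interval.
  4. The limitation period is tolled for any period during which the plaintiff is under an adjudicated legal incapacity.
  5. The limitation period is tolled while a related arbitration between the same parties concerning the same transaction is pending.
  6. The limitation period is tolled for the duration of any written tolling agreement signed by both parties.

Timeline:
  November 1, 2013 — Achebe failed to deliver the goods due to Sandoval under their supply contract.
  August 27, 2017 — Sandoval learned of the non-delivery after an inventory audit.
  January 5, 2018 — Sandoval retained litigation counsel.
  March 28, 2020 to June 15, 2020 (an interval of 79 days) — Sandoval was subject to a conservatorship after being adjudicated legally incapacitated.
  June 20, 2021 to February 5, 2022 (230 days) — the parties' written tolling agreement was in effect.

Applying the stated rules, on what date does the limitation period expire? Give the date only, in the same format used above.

July 2, 2022

The claim did not accrue until Sandoval discovered the injury on August 27, 2017; the November 1, 2013 act date does not start the clock under the stated rule.
Adding the 4 years base period to August 27, 2017 gives a deadline of August 27, 2021, before any tolling.
The period was tolled for 79 days by the plaintiff's legal incapacity (March 28, 2020 to June 15, 2020), pushing the deadline to November 14, 2021.
The written tolling agreement from June 20, 2021 to February 5, 2022 tolled the period for 230 days, extending the deadline to July 2, 2022.
Nothing else in the chronology tolls or restarts the period.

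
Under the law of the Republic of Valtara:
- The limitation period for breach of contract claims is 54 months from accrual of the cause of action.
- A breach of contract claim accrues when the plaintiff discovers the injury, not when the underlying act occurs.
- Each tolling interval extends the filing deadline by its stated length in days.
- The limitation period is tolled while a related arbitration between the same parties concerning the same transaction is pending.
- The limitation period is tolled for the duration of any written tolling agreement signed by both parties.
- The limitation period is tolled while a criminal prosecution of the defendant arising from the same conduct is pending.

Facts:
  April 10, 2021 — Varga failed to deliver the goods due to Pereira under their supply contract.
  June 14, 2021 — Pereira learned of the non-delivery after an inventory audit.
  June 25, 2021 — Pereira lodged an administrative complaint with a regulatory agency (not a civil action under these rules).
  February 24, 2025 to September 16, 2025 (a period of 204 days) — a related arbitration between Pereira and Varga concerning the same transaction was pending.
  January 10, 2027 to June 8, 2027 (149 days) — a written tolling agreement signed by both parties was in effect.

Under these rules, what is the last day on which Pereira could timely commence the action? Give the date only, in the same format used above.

July 6, 2026

Under the discovery rule, the claim accrued on June 14, 2021, when Pereira discovered the injury — not on the April 10, 2021 date of the underlying act.
The untolled deadline — 54 months after June 14, 2021 — is December 14, 2025.
Because the pending related arbitration ran from February 24, 2025 to September 16, 2025, the deadline is extended by 204 days to July 6, 2026.
The written tolling agreement starting January 10, 2027 came too late — the period had run on July 6, 2026 — and so does not extend the deadline.
Nothing else in the chronology tolls or restarts the period.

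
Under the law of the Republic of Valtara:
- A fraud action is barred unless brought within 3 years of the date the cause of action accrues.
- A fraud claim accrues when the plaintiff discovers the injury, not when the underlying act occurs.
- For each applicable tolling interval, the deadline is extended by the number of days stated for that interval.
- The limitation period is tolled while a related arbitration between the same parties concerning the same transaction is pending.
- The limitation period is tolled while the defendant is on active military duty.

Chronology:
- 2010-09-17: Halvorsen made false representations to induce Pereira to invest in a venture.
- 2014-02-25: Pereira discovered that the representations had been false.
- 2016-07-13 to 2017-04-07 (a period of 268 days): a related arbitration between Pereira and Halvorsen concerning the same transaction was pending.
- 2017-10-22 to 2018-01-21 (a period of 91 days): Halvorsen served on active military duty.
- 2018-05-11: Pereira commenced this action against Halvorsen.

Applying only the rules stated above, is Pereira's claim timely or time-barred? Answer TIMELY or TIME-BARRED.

TIME-BARRED

The claim did not accrue until Pereira discovered the injury on 2014-02-25; the 2010-09-17 act date does not start the clock under the stated rule.
The untolled deadline — 3 years after 2014-02-25 — is 2017-02-25.
The pending related arbitration from 2016-07-13 to 2017-04-07 tolled the period for 268 days, extending the deadline to 2017-11-20.
The defendant's active military service from 2017-10-22 to 2018-01-21 tolled the period for 91 days, extending the deadline to 2018-02-19.
Filing on 2018-05-11 missed the 2018-02-19 deadline — the action is time-barred.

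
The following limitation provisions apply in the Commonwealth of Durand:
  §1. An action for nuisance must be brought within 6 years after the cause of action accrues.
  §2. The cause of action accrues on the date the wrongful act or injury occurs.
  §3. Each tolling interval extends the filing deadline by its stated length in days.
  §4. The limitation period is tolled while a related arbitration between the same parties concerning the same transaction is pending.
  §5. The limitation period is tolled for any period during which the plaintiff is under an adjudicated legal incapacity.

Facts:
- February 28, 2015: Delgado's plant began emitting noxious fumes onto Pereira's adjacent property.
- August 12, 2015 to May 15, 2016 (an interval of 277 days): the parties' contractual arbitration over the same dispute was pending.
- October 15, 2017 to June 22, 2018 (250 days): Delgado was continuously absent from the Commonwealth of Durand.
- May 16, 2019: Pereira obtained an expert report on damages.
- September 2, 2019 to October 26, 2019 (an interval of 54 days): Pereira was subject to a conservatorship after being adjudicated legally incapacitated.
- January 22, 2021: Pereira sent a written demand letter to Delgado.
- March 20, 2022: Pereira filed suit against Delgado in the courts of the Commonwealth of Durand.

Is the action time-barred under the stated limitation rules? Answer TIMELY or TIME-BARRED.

TIME-BARRED

The claim accrued on February 28, 2015, when the wrongful act occurred.
6 years from February 28, 2015 is February 28, 2021.
The pending related arbitration from August 12, 2015 to May 15, 2016 tolled the period for 277 days, extending the deadline to December 2, 2021.
The plaintiff's legal incapacity from September 2, 2019 to October 26, 2019 tolled the period for 54 days, extending the deadline to January 25, 2022.
No stated provision tolls the period for the defendant's absence, so the interval from October 15, 2017 to June 22, 2018 has no effect on the deadline.
Nothing else in the chronology tolls or restarts the period.
Pereira filed on March 20, 2022, after the January 25, 2022 deadline, so the action is time-barred.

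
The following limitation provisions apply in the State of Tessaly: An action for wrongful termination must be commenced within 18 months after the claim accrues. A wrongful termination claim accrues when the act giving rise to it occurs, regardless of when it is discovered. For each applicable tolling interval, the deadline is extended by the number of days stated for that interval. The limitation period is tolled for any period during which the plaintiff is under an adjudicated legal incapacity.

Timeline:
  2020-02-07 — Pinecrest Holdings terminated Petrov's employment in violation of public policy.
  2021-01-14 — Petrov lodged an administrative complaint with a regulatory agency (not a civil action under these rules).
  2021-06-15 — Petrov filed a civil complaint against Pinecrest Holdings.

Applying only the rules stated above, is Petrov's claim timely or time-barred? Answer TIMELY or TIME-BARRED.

TIMELY

The claim accrued on 2020-02-07, when the wrongful act occurred.
Adding the 18 months base period to 2020-02-07 gives a deadline of 2021-08-07, before any tolling.
The other events in the timeline have no effect on the limitation period under the stated rules.
Petrov filed on 2021-06-15, before the 2021-08-07 deadline, so the action is timely.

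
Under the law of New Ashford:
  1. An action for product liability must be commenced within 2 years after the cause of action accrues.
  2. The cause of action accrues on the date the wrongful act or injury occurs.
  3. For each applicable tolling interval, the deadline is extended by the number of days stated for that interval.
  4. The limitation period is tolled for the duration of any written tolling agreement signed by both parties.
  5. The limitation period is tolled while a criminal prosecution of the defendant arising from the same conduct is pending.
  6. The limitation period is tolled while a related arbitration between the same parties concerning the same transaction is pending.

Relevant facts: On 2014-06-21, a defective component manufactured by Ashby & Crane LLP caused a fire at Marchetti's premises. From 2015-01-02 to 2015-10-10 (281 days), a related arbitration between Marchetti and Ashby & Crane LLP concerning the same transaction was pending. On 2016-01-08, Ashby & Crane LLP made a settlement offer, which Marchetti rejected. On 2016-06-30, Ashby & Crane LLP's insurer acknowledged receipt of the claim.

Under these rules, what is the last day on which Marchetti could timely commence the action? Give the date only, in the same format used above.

The limitation period began to run on 2014-06-21.
The untolled deadline — 2 years after 2014-06-21 — is 2016-06-21.
The period was tolled for 281 days by the pending related arbitration (2015-01-02 to 2015-10-10), pushing the deadline to 2017-03-29.
The other events in the timeline have no effect on the limitation period under the stated rules.

2017-03-29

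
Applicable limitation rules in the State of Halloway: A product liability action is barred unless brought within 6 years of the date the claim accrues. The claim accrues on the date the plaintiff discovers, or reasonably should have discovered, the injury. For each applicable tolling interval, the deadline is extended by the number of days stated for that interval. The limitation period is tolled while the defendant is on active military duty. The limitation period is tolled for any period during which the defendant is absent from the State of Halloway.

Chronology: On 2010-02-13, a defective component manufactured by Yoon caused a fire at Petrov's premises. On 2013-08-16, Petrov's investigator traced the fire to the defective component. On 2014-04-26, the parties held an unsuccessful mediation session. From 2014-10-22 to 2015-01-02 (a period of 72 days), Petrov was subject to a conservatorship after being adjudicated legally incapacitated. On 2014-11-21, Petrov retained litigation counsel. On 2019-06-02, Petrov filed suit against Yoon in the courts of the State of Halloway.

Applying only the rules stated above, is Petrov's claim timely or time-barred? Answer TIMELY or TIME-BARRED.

TIMELY

Under the discovery rule, the claim accrued on 2013-08-16, when Petrov discovered the injury — not on the 2010-02-13 date of the underlying act.
6 years from 2013-08-16 is 2019-08-16.
No stated provision tolls the period for the plaintiff's incapacity, so the interval from 2014-10-22 to 2015-01-02 has no effect on the deadline.
The other events in the timeline have no effect on the limitation period under the stated rules.
Filing on 2019-06-02 beat the 2019-08-16 deadline — the action is timely.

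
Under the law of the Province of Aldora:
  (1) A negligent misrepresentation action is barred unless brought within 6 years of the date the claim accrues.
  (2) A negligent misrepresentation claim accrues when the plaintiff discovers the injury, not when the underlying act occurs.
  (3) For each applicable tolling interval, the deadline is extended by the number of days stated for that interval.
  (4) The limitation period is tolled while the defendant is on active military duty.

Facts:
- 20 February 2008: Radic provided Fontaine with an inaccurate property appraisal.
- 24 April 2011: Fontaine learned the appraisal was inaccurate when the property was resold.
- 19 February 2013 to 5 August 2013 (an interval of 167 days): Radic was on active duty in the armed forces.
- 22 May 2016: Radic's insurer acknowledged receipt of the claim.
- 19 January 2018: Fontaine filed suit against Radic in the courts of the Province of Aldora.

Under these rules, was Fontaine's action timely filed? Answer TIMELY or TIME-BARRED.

TIME-BARRED

Accrual is tied to discovery, so the period began on 24 April 2011 rather than on 20 February 2008 when the act occurred.
Adding the 6 years base period to 24 April 2011 gives a deadline of 24 April 2017, before any tolling.
The defendant's active military service from 19 February 2013 to 5 August 2013 tolled the period for 167 days, extending the deadline to 8 October 2017.
Nothing else in the chronology tolls or restarts the period.
Fontaine filed on 19 January 2018, after the 8 October 2017 deadline, so the action is time-barred.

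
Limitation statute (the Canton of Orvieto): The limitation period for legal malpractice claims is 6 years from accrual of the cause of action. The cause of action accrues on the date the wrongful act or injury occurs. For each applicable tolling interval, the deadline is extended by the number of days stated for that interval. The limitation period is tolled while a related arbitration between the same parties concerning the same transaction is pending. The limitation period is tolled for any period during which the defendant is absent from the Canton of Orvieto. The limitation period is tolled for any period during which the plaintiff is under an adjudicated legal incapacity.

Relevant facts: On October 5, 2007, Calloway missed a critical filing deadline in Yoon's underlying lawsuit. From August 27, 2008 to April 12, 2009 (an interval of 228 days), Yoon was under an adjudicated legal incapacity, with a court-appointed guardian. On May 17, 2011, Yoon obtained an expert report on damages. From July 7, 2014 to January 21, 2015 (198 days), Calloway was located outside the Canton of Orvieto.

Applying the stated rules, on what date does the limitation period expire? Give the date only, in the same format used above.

The limitation period began to run on October 5, 2007.
6 years from October 5, 2007 is October 5, 2013.
Because the plaintiff's legal incapacity ran from August 27, 2008 to April 12, 2009, the deadline is extended by 228 days to May 21, 2014.
The defendant's absence from the jurisdiction from July 7, 2014 to January 21, 2015 began after the period had already run on May 21, 2014, so it has no tolling effect.
Nothing else in the chronology tolls or restarts the period.

May 21, 2014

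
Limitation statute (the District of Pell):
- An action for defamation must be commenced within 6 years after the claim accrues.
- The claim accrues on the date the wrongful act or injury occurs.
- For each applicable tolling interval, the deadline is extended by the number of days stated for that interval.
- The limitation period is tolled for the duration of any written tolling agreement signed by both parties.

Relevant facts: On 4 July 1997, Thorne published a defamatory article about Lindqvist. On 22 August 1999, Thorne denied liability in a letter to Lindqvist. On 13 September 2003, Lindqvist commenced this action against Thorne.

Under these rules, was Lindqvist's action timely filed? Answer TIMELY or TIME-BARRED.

The limitation period began to run on 4 July 1997.
6 years from 4 July 1997 is 4 July 2003.
Nothing else in the chronology tolls or restarts the period.
Filing on 13 September 2003 missed the 4 July 2003 deadline — the action is time-barred.

TIME-BARRED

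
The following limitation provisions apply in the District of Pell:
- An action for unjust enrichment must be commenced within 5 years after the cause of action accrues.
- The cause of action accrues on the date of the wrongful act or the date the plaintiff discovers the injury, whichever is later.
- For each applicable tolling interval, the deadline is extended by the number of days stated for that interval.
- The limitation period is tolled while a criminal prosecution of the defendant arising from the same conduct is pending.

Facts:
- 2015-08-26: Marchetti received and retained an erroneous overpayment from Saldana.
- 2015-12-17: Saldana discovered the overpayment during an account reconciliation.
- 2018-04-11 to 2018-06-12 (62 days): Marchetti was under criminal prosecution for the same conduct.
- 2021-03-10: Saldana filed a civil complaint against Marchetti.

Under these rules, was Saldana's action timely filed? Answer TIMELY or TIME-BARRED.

TIME-BARRED

Taking the later of the act (2015-08-26) and discovery (2015-12-17), the claim accrued on 2015-12-17.
Adding the 5 years base period to 2015-12-17 gives a deadline of 2020-12-17, before any tolling.
The period was tolled for 62 days by the pending criminal prosecution (2018-04-11 to 2018-06-12), pushing the deadline to 2021-02-17.
Saldana filed on 2021-03-10, after the 2021-02-17 deadline, so the action is time-barred.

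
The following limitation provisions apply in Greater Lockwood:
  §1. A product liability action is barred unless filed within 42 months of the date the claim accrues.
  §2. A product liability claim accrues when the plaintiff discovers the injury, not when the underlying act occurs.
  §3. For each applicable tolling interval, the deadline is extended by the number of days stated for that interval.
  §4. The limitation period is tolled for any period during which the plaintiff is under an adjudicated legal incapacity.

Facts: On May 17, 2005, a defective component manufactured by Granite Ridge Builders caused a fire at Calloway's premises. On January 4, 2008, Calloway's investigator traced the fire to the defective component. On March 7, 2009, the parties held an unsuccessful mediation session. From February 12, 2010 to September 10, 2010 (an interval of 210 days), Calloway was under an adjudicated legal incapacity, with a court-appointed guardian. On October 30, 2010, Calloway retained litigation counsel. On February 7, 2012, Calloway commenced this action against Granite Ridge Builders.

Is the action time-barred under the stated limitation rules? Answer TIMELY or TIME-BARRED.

Accrual is tied to discovery, so the period began on January 4, 2008 rather than on May 17, 2005 when the act occurred.
The untolled deadline — 42 months after January 4, 2008 — is July 4, 2011.
Because the plaintiff's legal incapacity ran from February 12, 2010 to September 10, 2010, the deadline is extended by 210 days to January 30, 2012.
None of the other events listed affects the running of the period under the stated rules.
Filing on February 7, 2012 missed the January 30, 2012 deadline — the action is time-barred.

TIME-BARRED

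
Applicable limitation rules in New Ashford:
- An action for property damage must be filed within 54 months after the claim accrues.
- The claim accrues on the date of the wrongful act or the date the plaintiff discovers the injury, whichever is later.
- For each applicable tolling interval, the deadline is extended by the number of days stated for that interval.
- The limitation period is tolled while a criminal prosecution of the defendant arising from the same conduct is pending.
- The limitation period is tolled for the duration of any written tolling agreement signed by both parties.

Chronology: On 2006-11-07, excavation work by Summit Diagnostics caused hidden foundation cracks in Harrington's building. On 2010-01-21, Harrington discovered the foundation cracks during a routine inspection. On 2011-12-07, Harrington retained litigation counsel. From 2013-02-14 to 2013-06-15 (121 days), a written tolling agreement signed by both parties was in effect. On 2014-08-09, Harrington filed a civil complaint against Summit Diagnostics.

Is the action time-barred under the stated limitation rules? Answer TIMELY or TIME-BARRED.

The claim accrued on 2010-01-21 — the later of the 2006-11-07 act and the 2010-01-21 discovery.
The untolled deadline — 54 months after 2010-01-21 — is 2014-07-21.
The written tolling agreement from 2013-02-14 to 2013-06-15 tolled the period for 121 days, extending the deadline to 2014-11-19.
None of the other events listed affects the running of the period under the stated rules.
Harrington filed on 2014-08-09, before the 2014-11-19 deadline, so the action is timely.

TIMELY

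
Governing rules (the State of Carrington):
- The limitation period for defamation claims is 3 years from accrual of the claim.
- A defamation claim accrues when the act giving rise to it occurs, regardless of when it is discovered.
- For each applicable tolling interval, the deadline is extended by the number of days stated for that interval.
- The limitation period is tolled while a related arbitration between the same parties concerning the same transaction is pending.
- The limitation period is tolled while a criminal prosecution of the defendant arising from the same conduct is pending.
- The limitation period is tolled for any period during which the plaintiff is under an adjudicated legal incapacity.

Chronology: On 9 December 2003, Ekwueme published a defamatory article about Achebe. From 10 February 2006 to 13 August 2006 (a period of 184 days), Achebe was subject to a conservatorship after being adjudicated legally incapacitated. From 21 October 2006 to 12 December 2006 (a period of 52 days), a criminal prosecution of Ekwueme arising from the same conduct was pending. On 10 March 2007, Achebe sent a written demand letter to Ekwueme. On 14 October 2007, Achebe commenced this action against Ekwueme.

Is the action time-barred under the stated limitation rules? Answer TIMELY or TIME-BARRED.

The limitation period began to run on 9 December 2003.
Adding the 3 years base period to 9 December 2003 gives a deadline of 9 December 2006, before any tolling.
Because the plaintiff's legal incapacity ran from 10 February 2006 to 13 August 2006, the deadline is extended by 184 days to 11 June 2007.
The pending criminal prosecution from 21 October 2006 to 12 December 2006 tolled the period for 52 days, extending the deadline to 2 August 2007.
The other events in the timeline have no effect on the limitation period under the stated rules.
Achebe filed on 14 October 2007, after the 2 August 2007 deadline, so the action is time-barred.

TIME-BARRED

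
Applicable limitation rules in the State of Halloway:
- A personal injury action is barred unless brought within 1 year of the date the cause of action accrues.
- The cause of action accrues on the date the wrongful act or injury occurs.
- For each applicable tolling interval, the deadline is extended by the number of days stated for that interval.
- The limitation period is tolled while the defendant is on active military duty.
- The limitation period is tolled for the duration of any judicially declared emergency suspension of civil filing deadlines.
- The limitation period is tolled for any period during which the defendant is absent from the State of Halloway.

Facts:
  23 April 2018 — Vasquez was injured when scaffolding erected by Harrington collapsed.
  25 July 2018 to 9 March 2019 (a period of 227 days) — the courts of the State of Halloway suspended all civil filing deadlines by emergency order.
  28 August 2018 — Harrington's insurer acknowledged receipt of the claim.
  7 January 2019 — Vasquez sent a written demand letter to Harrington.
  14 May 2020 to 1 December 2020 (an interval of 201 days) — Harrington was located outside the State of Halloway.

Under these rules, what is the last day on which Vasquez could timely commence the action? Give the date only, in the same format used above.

6 December 2019

The limitation period began to run on 23 April 2018.
Adding the 1 year base period to 23 April 2018 gives a deadline of 23 April 2019, before any tolling.
The period was tolled for 227 days by the emergency suspension of filing deadlines (25 July 2018 to 9 March 2019), pushing the deadline to 6 December 2019.
The defendant's absence from the jurisdiction from 14 May 2020 to 1 December 2020 began after the period had already run on 6 December 2019, so it has no tolling effect.
None of the other events listed affects the running of the period under the stated rules.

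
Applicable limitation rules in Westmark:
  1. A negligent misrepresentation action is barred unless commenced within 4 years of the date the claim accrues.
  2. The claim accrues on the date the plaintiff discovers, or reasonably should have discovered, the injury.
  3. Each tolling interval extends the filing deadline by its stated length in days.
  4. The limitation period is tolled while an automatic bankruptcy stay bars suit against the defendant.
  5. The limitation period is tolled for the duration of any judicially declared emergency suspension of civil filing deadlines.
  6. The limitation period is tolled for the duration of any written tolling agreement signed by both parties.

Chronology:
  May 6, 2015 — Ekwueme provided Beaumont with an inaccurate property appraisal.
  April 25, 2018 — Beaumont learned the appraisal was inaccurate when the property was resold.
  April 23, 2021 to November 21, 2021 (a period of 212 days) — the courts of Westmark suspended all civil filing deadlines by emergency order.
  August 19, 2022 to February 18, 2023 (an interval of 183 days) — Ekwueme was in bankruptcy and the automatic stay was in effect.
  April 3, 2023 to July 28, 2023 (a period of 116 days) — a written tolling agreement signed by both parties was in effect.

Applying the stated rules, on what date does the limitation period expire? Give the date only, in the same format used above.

September 18, 2023

Accrual is tied to discovery, so the period began on April 25, 2018 rather than on May 6, 2015 when the act occurred.
Adding the 4 years base period to April 25, 2018 gives a deadline of April 25, 2022, before any tolling.
Because the emergency suspension of filing deadlines ran from April 23, 2021 to November 21, 2021, the deadline is extended by 212 days to November 23, 2022.
The period was tolled for 183 days by the automatic bankruptcy stay (August 19, 2022 to February 18, 2023), pushing the deadline to May 25, 2023.
The written tolling agreement from April 3, 2023 to July 28, 2023 tolled the period for 116 days, extending the deadline to September 18, 2023.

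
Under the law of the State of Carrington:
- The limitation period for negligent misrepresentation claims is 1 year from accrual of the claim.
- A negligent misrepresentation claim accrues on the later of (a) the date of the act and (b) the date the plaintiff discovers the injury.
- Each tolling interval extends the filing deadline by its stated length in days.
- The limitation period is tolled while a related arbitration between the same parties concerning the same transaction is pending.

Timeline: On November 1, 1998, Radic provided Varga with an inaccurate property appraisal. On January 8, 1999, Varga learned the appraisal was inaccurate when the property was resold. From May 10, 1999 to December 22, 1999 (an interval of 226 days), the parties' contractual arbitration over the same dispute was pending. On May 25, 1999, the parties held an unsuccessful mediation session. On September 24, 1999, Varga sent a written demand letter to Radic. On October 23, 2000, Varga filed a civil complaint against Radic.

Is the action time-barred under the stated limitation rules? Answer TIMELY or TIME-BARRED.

The claim accrued on January 8, 1999 — the later of the November 1, 1998 act and the January 8, 1999 discovery.
The untolled deadline — 1 year after January 8, 1999 — is January 8, 2000.
The period was tolled for 226 days by the pending related arbitration (May 10, 1999 to December 22, 1999), pushing the deadline to August 21, 2000.
Nothing else in the chronology tolls or restarts the period.
Filing on October 23, 2000 missed the August 21, 2000 deadline — the action is time-barred.

TIME-BARRED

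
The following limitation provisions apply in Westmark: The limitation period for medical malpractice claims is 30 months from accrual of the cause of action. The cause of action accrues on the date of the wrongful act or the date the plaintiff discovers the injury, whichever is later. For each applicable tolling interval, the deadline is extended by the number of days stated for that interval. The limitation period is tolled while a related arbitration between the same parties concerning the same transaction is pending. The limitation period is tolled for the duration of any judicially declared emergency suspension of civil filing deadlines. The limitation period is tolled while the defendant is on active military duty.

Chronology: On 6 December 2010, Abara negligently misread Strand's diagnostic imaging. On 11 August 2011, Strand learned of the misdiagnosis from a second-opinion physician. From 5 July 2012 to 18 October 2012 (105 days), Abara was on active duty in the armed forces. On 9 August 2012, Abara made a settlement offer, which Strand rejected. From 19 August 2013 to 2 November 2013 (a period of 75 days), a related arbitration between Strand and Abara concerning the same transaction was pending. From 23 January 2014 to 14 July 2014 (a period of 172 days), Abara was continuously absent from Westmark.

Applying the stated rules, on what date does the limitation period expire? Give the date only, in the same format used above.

10 August 2014

Taking the later of the act (6 December 2010) and discovery (11 August 2011), the claim accrued on 11 August 2011.
30 months from 11 August 2011 is 11 February 2014.
The defendant's active military service from 5 July 2012 to 18 October 2012 tolled the period for 105 days, extending the deadline to 27 May 2014.
Because the pending related arbitration ran from 19 August 2013 to 2 November 2013, the deadline is extended by 75 days to 10 August 2014.
Although the defendant's absence ran from 23 January 2014 to 14 July 2014, the stated rules do not make that a tolling event, so it is disregarded.
Nothing else in the chronology tolls or restarts the period.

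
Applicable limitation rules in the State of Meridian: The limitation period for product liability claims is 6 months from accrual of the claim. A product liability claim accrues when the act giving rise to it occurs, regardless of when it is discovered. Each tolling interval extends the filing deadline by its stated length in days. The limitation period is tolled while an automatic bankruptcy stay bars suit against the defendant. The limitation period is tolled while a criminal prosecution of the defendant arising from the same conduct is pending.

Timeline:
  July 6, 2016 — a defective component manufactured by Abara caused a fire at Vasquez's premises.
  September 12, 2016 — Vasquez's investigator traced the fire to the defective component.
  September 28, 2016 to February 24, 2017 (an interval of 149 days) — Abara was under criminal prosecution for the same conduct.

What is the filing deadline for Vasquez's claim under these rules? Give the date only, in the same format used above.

The claim accrued on July 6, 2016, when the wrongful act occurred; under the stated occurrence rule the September 12, 2016 discovery does not delay accrual.
6 months from July 6, 2016 is January 6, 2017.
The pending criminal prosecution from September 28, 2016 to February 24, 2017 tolled the period for 149 days, extending the deadline to June 4, 2017.

June 4, 2017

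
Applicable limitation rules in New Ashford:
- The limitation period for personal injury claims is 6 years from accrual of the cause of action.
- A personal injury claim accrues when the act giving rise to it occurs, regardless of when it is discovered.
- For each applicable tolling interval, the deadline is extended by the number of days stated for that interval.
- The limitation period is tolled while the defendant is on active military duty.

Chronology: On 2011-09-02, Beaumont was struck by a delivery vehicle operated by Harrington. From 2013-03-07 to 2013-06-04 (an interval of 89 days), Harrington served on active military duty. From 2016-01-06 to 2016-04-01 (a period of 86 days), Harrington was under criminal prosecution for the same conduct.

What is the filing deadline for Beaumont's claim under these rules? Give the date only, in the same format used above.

2017-11-30

The limitation period began to run on 2011-09-02.
6 years from 2011-09-02 is 2017-09-02.
The period was tolled for 89 days by the defendant's active military service (2013-03-07 to 2013-06-04), pushing the deadline to 2017-11-30.
The pending criminal prosecution from 2016-01-06 to 2016-04-01 does not toll the period, because no stated rule makes a criminal prosecution a tolling event.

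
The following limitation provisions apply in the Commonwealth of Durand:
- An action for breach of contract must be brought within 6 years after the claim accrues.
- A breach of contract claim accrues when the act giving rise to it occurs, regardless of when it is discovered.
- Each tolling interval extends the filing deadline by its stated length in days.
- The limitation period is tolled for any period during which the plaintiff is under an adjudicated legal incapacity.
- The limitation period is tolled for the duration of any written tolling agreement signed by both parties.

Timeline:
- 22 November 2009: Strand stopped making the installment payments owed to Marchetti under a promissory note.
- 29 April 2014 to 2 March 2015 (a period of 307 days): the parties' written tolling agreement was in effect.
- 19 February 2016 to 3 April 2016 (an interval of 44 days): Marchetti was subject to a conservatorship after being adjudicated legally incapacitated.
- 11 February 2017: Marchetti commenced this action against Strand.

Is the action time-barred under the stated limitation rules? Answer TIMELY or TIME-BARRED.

The claim accrued on 22 November 2009, when the wrongful act occurred.
6 years from 22 November 2009 is 22 November 2015.
The written tolling agreement from 29 April 2014 to 2 March 2015 tolled the period for 307 days, extending the deadline to 24 September 2016.
The plaintiff's legal incapacity from 19 February 2016 to 3 April 2016 tolled the period for 44 days, extending the deadline to 7 November 2016.
The 11 February 2017 filing falls after the 7 November 2016 deadline; the claim is time-barred.

TIME-BARRED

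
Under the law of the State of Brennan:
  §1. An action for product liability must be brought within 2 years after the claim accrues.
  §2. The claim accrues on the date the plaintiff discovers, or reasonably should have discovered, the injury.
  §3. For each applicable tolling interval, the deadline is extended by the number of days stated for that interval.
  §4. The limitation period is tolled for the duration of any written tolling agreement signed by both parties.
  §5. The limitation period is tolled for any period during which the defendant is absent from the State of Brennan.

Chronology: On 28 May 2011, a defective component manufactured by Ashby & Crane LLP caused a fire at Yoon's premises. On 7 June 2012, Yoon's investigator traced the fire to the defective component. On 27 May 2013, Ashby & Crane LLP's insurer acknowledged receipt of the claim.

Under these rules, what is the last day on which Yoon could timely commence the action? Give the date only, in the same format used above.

Accrual is tied to discovery, so the period began on 7 June 2012 rather than on 28 May 2011 when the act occurred.
Adding the 2 years base period to 7 June 2012 gives a deadline of 7 June 2014, before any tolling.
None of the other events listed affects the running of the period under the stated rules.

7 June 2014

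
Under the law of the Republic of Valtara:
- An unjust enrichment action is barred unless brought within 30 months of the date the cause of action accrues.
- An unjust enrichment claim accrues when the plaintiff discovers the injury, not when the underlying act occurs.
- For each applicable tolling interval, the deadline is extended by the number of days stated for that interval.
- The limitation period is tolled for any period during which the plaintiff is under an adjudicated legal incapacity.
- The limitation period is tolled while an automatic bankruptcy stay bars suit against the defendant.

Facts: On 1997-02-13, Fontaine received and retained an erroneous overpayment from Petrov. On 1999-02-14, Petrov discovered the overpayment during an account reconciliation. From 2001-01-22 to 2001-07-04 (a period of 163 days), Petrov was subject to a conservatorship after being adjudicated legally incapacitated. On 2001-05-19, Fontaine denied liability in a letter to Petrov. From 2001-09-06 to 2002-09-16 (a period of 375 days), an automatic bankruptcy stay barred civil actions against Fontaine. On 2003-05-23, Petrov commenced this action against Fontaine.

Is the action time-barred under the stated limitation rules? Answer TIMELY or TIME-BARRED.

TIME-BARRED

The claim did not accrue until Petrov discovered the injury on 1999-02-14; the 1997-02-13 act date does not start the clock under the stated rule.
Adding the 30 months base period to 1999-02-14 gives a deadline of 2001-08-14, before any tolling.
The plaintiff's legal incapacity from 2001-01-22 to 2001-07-04 tolled the period for 163 days, extending the deadline to 2002-01-24.
The period was tolled for 375 days by the automatic bankruptcy stay (2001-09-06 to 2002-09-16), pushing the deadline to 2003-02-03.
The other events in the timeline have no effect on the limitation period under the stated rules.
Filing on 2003-05-23 missed the 2003-02-03 deadline — the action is time-barred.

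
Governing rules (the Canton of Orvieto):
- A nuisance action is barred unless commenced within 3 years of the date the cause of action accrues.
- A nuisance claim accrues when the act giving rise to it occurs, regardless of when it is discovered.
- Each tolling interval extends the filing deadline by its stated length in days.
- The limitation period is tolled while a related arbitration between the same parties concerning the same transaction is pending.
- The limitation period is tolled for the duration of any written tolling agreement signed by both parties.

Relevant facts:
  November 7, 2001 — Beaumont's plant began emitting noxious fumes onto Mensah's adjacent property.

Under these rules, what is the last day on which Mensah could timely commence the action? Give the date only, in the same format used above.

November 7, 2004

The limitation period began to run on November 7, 2001.
Adding the 3 years base period to November 7, 2001 gives a deadline of November 7, 2004, before any tolling.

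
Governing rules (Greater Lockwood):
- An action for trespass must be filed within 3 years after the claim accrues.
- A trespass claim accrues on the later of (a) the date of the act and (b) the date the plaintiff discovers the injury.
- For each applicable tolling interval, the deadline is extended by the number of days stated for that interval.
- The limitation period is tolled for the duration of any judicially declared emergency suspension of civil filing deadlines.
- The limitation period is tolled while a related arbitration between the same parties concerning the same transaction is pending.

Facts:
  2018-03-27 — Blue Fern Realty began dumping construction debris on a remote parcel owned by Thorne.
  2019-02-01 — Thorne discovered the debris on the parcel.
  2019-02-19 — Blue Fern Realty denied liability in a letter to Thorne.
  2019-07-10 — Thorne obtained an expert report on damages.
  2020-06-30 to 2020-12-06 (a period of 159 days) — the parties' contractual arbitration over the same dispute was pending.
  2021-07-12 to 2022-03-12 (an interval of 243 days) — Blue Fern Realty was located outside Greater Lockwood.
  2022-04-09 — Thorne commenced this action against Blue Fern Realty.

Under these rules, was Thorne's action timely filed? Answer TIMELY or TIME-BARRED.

TIMELY

Because discovery on 2019-02-01 post-dates the 2018-03-27 act, accrual under the later-of rule falls on 2019-02-01.
The untolled deadline — 3 years after 2019-02-01 — is 2022-02-01.
The pending related arbitration from 2020-06-30 to 2020-12-06 tolled the period for 159 days, extending the deadline to 2022-07-10.
Although the defendant's absence ran from 2021-07-12 to 2022-03-12, the stated rules do not make that a tolling event, so it is disregarded.
Nothing else in the chronology tolls or restarts the period.
Thorne filed on 2022-04-09, before the 2022-07-10 deadline, so the action is timely.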